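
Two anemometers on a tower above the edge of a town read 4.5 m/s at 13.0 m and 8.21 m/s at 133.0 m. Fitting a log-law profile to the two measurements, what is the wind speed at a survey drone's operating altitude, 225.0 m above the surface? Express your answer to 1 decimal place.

Log law: V ∝ ln(z/z₀). From the pair, with r = V₁/V₂ = 0.54811,
ln z₀ = (ln z₁ − r·ln z₂)/(1 − r) = (2.5649 − 0.54811×4.8903)/0.45189 = -0.2556 → z₀ = 0.7744 m
V₃ = V₁ · ln(z₃/z₀)/ln(z₁/z₀) = 4.5 × 5.6717/2.8206 = 9.0488 m/s

9.0 m/s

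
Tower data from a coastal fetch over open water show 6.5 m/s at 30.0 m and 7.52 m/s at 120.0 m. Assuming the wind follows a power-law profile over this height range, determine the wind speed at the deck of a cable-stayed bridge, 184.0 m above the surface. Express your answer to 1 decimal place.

7.9 m/s

First find α: α = ln(V₂/V₁)/ln(z₂/z₁) = ln(7.52/6.5)/ln(120.0/30.0) = 0.14576/1.38629 = 0.1051
Extrapolate from 120.0 m to 184.0 m: V₃ = 7.52 × (184.0/120.0)^0.1051 = 7.52 × 1.0460 = 7.8657 m/s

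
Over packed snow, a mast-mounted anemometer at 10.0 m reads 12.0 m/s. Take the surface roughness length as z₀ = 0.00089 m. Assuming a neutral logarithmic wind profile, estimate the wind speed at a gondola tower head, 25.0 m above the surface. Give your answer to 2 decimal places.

Log law: V(z) ∝ ln(z/z₀), so V₂/V₁ = ln(z₂/z₀) / ln(z₁/z₀).
ln(25.0/0.00089) = 10.2432, ln(10.0/0.00089) = 9.3269
V₂ = 12.0 × 10.2432/9.3269 = 12.0 × 1.0982 = 13.1789 m/s

13.18 m/s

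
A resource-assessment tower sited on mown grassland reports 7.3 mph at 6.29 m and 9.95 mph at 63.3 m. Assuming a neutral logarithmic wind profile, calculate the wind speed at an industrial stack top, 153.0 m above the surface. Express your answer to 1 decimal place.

Log law: V ∝ ln(z/z₀). From the pair, with r = V₁/V₂ = 0.73367,
ln z₀ = (ln z₁ − r·ln z₂)/(1 − r) = (1.8390 − 0.73367×4.1479)/0.26633 = -4.5215 → z₀ = 0.01087 m
V₃ = V₁ · ln(z₃/z₀)/ln(z₁/z₀) = 7.3 × 9.5519/6.3604 = 10.9629 mph

11.0 mph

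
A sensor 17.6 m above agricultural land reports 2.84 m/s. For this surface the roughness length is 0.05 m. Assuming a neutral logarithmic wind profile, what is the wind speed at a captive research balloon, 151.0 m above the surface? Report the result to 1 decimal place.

Log law: V(z) ∝ ln(z/z₀), so V₂/V₁ = ln(z₂/z₀) / ln(z₁/z₀).
ln(151.0/0.05) = 8.0130, ln(17.6/0.05) = 5.8636
V₂ = 2.84 × 8.0130/5.8636 = 2.84 × 1.3666 = 3.8810 m/s

3.9 m/s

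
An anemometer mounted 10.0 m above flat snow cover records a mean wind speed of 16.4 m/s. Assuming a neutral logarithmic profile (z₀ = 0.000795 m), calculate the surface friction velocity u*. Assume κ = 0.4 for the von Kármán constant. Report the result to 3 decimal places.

Log law: V(z) = (u*/κ) · ln(z/z₀) ⇒ u* = κ · V / ln(z/z₀)
u* = 0.4 × 16.4 / ln(10.0/0.000795) = 0.4 × 16.4 / 9.4398
   = 6.5600 / 9.4398 = 0.6949 m/s

u* ≈ 0.695 m/s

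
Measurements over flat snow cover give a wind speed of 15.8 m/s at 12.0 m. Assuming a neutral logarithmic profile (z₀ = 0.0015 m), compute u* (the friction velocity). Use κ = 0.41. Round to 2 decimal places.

u* ≈ 0.72 m/s

Log law: V(z) = (u*/κ) · ln(z/z₀) ⇒ u* = κ · V / ln(z/z₀)
u* = 0.41 × 15.8 / ln(12.0/0.0015) = 0.41 × 15.8 / 8.9872
   = 6.4780 / 8.9872 = 0.7208 m/s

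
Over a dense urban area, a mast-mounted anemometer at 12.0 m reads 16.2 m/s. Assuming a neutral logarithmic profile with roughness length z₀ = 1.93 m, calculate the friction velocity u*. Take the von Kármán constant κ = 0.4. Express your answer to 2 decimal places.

u* ≈ 3.55 m/s

Log law: V(z) = (u*/κ) · ln(z/z₀) ⇒ u* = κ · V / ln(z/z₀)
u* = 0.4 × 16.2 / ln(12.0/1.93) = 0.4 × 16.2 / 1.8274
   = 6.4800 / 1.8274 = 3.5460 m/s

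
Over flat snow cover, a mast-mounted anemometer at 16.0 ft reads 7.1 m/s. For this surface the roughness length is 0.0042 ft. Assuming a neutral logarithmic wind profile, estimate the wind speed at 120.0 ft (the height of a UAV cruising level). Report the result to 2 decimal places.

Log law: V(z) ∝ ln(z/z₀), so V₂/V₁ = ln(z₂/z₀) / ln(z₁/z₀).
ln(120.0/0.0042) = 10.2602, ln(16.0/0.0042) = 8.2453
V₂ = 7.1 × 10.2602/8.2453 = 7.1 × 1.2444 = 8.8350 m/s

8.84 m/s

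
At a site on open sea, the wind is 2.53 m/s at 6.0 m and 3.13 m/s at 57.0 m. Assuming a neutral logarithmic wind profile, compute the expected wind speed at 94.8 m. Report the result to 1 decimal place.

3.3 m/s

Log law: V ∝ ln(z/z₀). From the pair, with r = V₁/V₂ = 0.80831,
ln z₀ = (ln z₁ − r·ln z₂)/(1 − r) = (1.7918 − 0.80831×4.0431)/0.19169 = -7.7012 → z₀ = 0.0004523 m
V₃ = V₁ · ln(z₃/z₀)/ln(z₁/z₀) = 2.53 × 12.2530/9.4929 = 3.2656 m/s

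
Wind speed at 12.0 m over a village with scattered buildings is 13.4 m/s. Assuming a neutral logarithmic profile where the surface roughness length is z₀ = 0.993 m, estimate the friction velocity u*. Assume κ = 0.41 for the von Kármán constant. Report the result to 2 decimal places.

Log law: V(z) = (u*/κ) · ln(z/z₀) ⇒ u* = κ · V / ln(z/z₀)
u* = 0.41 × 13.4 / ln(12.0/0.993) = 0.41 × 13.4 / 2.4919
   = 5.4940 / 2.4919 = 2.2047 m/s

u* ≈ 2.20 m/s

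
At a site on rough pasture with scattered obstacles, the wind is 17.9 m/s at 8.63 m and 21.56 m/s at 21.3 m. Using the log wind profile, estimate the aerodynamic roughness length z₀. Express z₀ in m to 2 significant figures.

Log law: V(z) ∝ ln(z/z₀). With r = V₁/V₂ = 17.9/21.56 = 0.83024,
r · ln(z₂/z₀) = ln(z₁/z₀) ⇒ ln z₀ = (ln z₁ − r·ln z₂)/(1 − r)
ln z₀ = (2.15524 − 0.83024×3.05871) / 0.16976 = -2.2633
z₀ = exp(-2.2633) = 0.1040 m

z₀ ≈ 0.10 m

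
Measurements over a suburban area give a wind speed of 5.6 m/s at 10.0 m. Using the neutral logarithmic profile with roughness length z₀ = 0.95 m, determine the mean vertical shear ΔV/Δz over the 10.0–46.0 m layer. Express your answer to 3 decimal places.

0.101 m/s/m

Log law: V₂ = V₁ · ln(z₂/z₀)/ln(z₁/z₀) = 5.6 × 3.8799/2.3539 = 9.2306 m/s
ΔV/Δz = (9.2306 − 5.6)/(46.0 − 10.0) = 3.6306/36.0000 = 0.10085 m/s/m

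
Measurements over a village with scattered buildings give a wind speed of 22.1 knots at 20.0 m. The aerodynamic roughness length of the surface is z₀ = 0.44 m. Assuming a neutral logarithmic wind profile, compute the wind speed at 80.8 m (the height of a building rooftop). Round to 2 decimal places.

30.18 knots

Log law: V(z) ∝ ln(z/z₀), so V₂/V₁ = ln(z₂/z₀) / ln(z₁/z₀).
ln(80.8/0.44) = 5.2130, ln(20.0/0.44) = 3.8167
V₂ = 22.1 × 5.2130/3.8167 = 22.1 × 1.3658 = 30.1847 knots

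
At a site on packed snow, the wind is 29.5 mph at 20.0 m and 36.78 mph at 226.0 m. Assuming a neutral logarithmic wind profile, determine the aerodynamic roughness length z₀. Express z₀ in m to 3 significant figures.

z₀ ≈ 0.00108 m

Log law: V(z) ∝ ln(z/z₀). With r = V₁/V₂ = 29.5/36.78 = 0.80207,
r · ln(z₂/z₀) = ln(z₁/z₀) ⇒ ln z₀ = (ln z₁ − r·ln z₂)/(1 − r)
ln z₀ = (2.99573 − 0.80207×5.42053) / 0.19793 = -6.8300
z₀ = exp(-6.8300) = 0.001081 m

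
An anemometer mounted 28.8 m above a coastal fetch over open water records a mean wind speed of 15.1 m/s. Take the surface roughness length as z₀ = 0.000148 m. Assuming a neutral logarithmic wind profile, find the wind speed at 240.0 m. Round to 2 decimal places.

Log law: V(z) ∝ ln(z/z₀), so V₂/V₁ = ln(z₂/z₀) / ln(z₁/z₀).
ln(240.0/0.000148) = 14.2989, ln(28.8/0.000148) = 12.1787
V₂ = 15.1 × 14.2989/12.1787 = 15.1 × 1.1741 = 17.7289 m/s

17.73 m/s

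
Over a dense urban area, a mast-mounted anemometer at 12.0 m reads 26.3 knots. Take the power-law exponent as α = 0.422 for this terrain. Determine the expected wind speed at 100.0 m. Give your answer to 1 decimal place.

64.3 knots

Power-law profile: V₂ = V₁ · (z₂/z₁)^α
V₂ = 26.3 × (100.0/12.0)^0.422 = 26.3 × (8.3333)^0.422
    = 26.3 × 2.4467 = 64.3489 knots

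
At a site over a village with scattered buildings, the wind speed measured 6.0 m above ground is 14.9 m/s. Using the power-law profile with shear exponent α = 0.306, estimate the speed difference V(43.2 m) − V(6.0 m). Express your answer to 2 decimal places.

Power law: V₂ = V₁ · (z₂/z₁)^α = 14.9 × (7.2000)^0.306 = 27.2603 m/s
ΔV = 27.2603 − 14.9 = 12.3603 m/s

12.36 m/s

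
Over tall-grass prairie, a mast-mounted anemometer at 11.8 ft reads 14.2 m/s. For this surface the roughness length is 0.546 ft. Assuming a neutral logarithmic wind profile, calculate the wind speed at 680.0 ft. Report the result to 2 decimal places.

32.93 m/s

Log law: V(z) ∝ ln(z/z₀), so V₂/V₁ = ln(z₂/z₀) / ln(z₁/z₀).
ln(680.0/0.546) = 7.1272, ln(11.8/0.546) = 3.0732
V₂ = 14.2 × 7.1272/3.0732 = 14.2 × 2.3191 = 32.9316 m/s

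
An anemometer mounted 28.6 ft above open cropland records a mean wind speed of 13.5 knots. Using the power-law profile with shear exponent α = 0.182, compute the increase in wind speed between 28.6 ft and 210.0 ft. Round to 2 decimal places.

5.91 knots

Power law: V₂ = V₁ · (z₂/z₁)^α = 13.5 × (7.3427)^0.182 = 19.4052 knots
ΔV = 19.4052 − 13.5 = 5.9052 knots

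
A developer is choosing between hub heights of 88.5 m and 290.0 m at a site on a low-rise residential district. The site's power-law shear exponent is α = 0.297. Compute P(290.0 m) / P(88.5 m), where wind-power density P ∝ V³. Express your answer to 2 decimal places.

2.88

Speed ratio: V_B/V_A = (z_B/z_A)^α = (290.0/88.5)^0.297 = (3.2768)^0.297 = 1.42262
Power-density ratio: P_B/P_A = (V_B/V_A)³ = (1.42262)³ = 2.87919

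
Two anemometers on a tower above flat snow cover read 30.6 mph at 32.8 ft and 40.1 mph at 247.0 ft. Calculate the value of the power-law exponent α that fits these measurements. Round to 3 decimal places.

Power law: V₂/V₁ = (z₂/z₁)^α ⇒ α = ln(V₂/V₁) / ln(z₂/z₁)
α = ln(40.1/30.6) / ln(247.0/32.8) = ln(1.3105) / ln(7.5305)
  = 0.27038 / 2.01896 = 0.13392

α ≈ 0.134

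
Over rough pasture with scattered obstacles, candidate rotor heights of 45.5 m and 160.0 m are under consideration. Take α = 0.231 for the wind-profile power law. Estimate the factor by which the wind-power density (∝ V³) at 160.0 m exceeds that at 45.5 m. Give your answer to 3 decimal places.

2.390

Speed ratio: V_B/V_A = (z_B/z_A)^α = (160.0/45.5)^0.231 = (3.5165)^0.231 = 1.33706
Power-density ratio: P_B/P_A = (V_B/V_A)³ = (1.33706)³ = 2.39030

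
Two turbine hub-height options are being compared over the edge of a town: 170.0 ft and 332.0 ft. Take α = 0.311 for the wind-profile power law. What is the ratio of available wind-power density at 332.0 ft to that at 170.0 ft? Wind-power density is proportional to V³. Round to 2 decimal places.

1.87

Speed ratio: V_B/V_A = (z_B/z_A)^α = (332.0/170.0)^0.311 = (1.9529)^0.311 = 1.23141
Power-density ratio: P_B/P_A = (V_B/V_A)³ = (1.23141)³ = 1.86730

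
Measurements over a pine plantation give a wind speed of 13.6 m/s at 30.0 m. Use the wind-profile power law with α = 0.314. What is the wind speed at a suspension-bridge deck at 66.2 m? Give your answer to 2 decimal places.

17.44 m/s

Power-law profile: V₂ = V₁ · (z₂/z₁)^α
V₂ = 13.6 × (66.2/30.0)^0.314 = 13.6 × (2.2067)^0.314
    = 13.6 × 1.2821 = 17.4370 m/s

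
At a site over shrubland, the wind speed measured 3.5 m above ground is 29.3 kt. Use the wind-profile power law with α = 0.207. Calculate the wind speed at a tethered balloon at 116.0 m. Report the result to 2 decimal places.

Power-law profile: V₂ = V₁ · (z₂/z₁)^α
V₂ = 29.3 × (116.0/3.5)^0.207 = 29.3 × (33.1429)^0.207
    = 29.3 × 2.0641 = 60.4767 kt

60.48 kt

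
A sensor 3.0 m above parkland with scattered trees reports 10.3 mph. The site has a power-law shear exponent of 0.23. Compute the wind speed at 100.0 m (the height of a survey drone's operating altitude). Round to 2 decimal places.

23.07 mph

Power-law profile: V₂ = V₁ · (z₂/z₁)^α
V₂ = 10.3 × (100.0/3.0)^0.23 = 10.3 × (33.3333)^0.23
    = 10.3 × 2.2401 = 23.0727 mph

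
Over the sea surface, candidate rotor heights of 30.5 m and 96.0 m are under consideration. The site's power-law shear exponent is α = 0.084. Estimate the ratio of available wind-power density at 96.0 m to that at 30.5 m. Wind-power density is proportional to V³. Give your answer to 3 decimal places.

Speed ratio: V_B/V_A = (z_B/z_A)^α = (96.0/30.5)^0.084 = (3.1475)^0.084 = 1.10111
Power-density ratio: P_B/P_A = (V_B/V_A)³ = (1.10111)³ = 1.33502

1.335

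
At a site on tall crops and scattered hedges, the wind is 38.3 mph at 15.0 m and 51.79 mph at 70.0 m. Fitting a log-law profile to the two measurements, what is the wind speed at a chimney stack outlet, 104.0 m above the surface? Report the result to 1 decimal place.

55.3 mph

Log law: V ∝ ln(z/z₀). From the pair, with r = V₁/V₂ = 0.73953,
ln z₀ = (ln z₁ − r·ln z₂)/(1 − r) = (2.7081 − 0.73953×4.2485)/0.26047 = -1.6655 → z₀ = 0.1891 m
V₃ = V₁ · ln(z₃/z₀)/ln(z₁/z₀) = 38.3 × 6.3099/4.3735 = 55.2569 mph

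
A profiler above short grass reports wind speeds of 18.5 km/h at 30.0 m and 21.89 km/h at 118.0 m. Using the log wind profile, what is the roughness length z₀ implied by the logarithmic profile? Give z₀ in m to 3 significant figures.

Log law: V(z) ∝ ln(z/z₀). With r = V₁/V₂ = 18.5/21.89 = 0.84513,
r · ln(z₂/z₀) = ln(z₁/z₀) ⇒ ln z₀ = (ln z₁ − r·ln z₂)/(1 − r)
ln z₀ = (3.40120 − 0.84513×4.77068) / 0.15487 = -4.0724
z₀ = exp(-4.0724) = 0.01704 m

z₀ ≈ 0.0170 m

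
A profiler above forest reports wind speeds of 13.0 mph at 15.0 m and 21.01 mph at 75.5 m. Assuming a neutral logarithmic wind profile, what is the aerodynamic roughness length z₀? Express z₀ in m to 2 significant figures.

z₀ ≈ 1.1 m

Log law: V(z) ∝ ln(z/z₀). With r = V₁/V₂ = 13.0/21.01 = 0.61875,
r · ln(z₂/z₀) = ln(z₁/z₀) ⇒ ln z₀ = (ln z₁ − r·ln z₂)/(1 − r)
ln z₀ = (2.70805 − 0.61875×4.32413) / 0.38125 = 0.0852
z₀ = exp(0.0852) = 1.089 m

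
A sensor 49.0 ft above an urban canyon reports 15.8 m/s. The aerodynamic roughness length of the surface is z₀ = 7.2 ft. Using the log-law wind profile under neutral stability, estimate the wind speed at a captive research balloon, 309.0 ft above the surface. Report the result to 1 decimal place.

31.0 m/s

Log law: V(z) ∝ ln(z/z₀), so V₂/V₁ = ln(z₂/z₀) / ln(z₁/z₀).
ln(309.0/7.2) = 3.7593, ln(49.0/7.2) = 1.9177
V₂ = 15.8 × 3.7593/1.9177 = 15.8 × 1.9603 = 30.9720 m/s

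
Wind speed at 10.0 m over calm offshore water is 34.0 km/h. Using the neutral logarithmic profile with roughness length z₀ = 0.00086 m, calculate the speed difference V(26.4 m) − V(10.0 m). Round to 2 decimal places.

Log law: V₂ = V₁ · ln(z₂/z₀)/ln(z₁/z₀) = 34.0 × 10.3319/9.3612 = 37.5259 km/h
ΔV = 37.5259 − 34.0 = 3.5259 km/h

3.53 km/h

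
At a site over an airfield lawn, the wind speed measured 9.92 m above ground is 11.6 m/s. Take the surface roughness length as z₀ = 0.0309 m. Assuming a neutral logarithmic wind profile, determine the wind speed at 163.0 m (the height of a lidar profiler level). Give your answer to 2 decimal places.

17.23 m/s

Log law: V(z) ∝ ln(z/z₀), so V₂/V₁ = ln(z₂/z₀) / ln(z₁/z₀).
ln(163.0/0.0309) = 8.5707, ln(9.92/0.0309) = 5.7716
V₂ = 11.6 × 8.5707/5.7716 = 11.6 × 1.4850 = 17.2260 m/s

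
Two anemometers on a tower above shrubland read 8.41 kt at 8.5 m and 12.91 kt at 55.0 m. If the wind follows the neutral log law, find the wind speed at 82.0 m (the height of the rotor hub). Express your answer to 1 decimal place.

Log law: V ∝ ln(z/z₀). From the pair, with r = V₁/V₂ = 0.65143,
ln z₀ = (ln z₁ − r·ln z₂)/(1 − r) = (2.1401 − 0.65143×4.0073)/0.34857 = -1.3496 → z₀ = 0.2593 m
V₃ = V₁ · ln(z₃/z₀)/ln(z₁/z₀) = 8.41 × 5.7564/3.4897 = 13.8725 kt

13.9 kt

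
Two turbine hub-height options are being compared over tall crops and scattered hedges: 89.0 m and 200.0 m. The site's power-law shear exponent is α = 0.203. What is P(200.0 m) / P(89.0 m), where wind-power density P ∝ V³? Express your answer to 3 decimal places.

1.637

Speed ratio: V_B/V_A = (z_B/z_A)^α = (200.0/89.0)^0.203 = (2.2472)^0.203 = 1.17864
Power-density ratio: P_B/P_A = (V_B/V_A)³ = (1.17864)³ = 1.63738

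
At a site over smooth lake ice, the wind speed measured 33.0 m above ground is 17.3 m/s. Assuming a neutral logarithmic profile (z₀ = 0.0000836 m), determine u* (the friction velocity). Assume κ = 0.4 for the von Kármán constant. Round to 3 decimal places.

Log law: V(z) = (u*/κ) · ln(z/z₀) ⇒ u* = κ · V / ln(z/z₀)
u* = 0.4 × 17.3 / ln(33.0/0.0000836) = 0.4 × 17.3 / 12.8860
   = 6.9200 / 12.8860 = 0.5370 m/s

u* ≈ 0.537 m/s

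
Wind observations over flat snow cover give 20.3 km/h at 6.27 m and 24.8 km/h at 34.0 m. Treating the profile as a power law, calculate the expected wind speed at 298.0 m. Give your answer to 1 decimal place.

First find α: α = ln(V₂/V₁)/ln(z₂/z₁) = ln(24.8/20.3)/ln(34.0/6.27) = 0.20022/1.69058 = 0.1184
Extrapolate from 34.0 m to 298.0 m: V₃ = 24.8 × (298.0/34.0)^0.1184 = 24.8 × 1.2932 = 32.0704 km/h

32.1 km/h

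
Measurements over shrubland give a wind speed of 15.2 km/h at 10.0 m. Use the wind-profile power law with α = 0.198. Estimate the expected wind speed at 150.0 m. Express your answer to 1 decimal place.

Power-law profile: V₂ = V₁ · (z₂/z₁)^α
V₂ = 15.2 × (150.0/10.0)^0.198 = 15.2 × (15.0000)^0.198
    = 15.2 × 1.7095 = 25.9842 km/h

26.0 km/h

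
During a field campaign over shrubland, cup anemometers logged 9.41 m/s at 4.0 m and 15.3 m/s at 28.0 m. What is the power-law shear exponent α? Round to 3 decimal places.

α ≈ 0.250

Power law: V₂/V₁ = (z₂/z₁)^α ⇒ α = ln(V₂/V₁) / ln(z₂/z₁)
α = ln(15.3/9.41) / ln(28.0/4.0) = ln(1.6259) / ln(7.0000)
  = 0.48608 / 1.94591 = 0.24980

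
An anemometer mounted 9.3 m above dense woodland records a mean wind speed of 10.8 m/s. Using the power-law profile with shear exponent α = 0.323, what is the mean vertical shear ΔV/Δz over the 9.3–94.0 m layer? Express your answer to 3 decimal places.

Power law: V₂ = V₁ · (z₂/z₁)^α = 10.8 × (10.1075)^0.323 = 22.7994 m/s
ΔV/Δz = (22.7994 − 10.8)/(94.0 − 9.3) = 11.9994/84.7000 = 0.14167 m/s/m

0.142 m/s/m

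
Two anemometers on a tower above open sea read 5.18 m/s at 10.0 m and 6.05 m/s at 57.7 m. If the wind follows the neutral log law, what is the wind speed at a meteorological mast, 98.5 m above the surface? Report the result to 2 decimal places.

Log law: V ∝ ln(z/z₀). From the pair, with r = V₁/V₂ = 0.85620,
ln z₀ = (ln z₁ − r·ln z₂)/(1 − r) = (2.3026 − 0.85620×4.0553)/0.14380 = -8.1329 → z₀ = 0.0002937 m
V₃ = V₁ · ln(z₃/z₀)/ln(z₁/z₀) = 5.18 × 12.7229/10.4354 = 6.3155 m/s

6.32 m/s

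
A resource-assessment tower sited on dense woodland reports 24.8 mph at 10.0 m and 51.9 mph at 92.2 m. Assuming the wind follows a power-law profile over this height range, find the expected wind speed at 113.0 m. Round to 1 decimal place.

First find α: α = ln(V₂/V₁)/ln(z₂/z₁) = ln(51.9/24.8)/ln(92.2/10.0) = 0.73848/2.22138 = 0.3324
Extrapolate from 92.2 m to 113.0 m: V₃ = 51.9 × (113.0/92.2)^0.3324 = 51.9 × 1.0700 = 55.5313 mph

55.5 mph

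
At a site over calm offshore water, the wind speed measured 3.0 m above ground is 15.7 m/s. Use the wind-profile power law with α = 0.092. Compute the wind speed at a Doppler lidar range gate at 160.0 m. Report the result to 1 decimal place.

Power-law profile: V₂ = V₁ · (z₂/z₁)^α
V₂ = 15.7 × (160.0/3.0)^0.092 = 15.7 × (53.3333)^0.092
    = 15.7 × 1.4417 = 22.6352 m/s

22.6 m/s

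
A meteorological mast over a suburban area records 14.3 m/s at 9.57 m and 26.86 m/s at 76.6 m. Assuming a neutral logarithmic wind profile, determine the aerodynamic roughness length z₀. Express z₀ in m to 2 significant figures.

Log law: V(z) ∝ ln(z/z₀). With r = V₁/V₂ = 14.3/26.86 = 0.53239,
r · ln(z₂/z₀) = ln(z₁/z₀) ⇒ ln z₀ = (ln z₁ − r·ln z₂)/(1 − r)
ln z₀ = (2.25863 − 0.53239×4.33860) / 0.46761 = -0.1095
z₀ = exp(-0.1095) = 0.8963 m

z₀ ≈ 0.90 m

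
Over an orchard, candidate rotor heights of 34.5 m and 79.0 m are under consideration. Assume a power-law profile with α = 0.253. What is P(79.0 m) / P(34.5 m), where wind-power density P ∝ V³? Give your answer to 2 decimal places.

1.88

Speed ratio: V_B/V_A = (z_B/z_A)^α = (79.0/34.5)^0.253 = (2.2899)^0.253 = 1.23319
Power-density ratio: P_B/P_A = (V_B/V_A)³ = (1.23319)³ = 1.87540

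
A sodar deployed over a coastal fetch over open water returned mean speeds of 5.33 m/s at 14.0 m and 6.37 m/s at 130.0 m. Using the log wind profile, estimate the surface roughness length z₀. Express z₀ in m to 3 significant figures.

z₀ ≈ 0.000153 m

Log law: V(z) ∝ ln(z/z₀). With r = V₁/V₂ = 5.33/6.37 = 0.83673,
r · ln(z₂/z₀) = ln(z₁/z₀) ⇒ ln z₀ = (ln z₁ − r·ln z₂)/(1 − r)
ln z₀ = (2.63906 − 0.83673×4.86753) / 0.16327 = -8.7819
z₀ = exp(-8.7819) = 0.0001535 m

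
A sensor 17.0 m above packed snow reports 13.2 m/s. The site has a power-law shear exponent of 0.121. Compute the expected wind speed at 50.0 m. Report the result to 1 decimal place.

Power-law profile: V₂ = V₁ · (z₂/z₁)^α
V₂ = 13.2 × (50.0/17.0)^0.121 = 13.2 × (2.9412)^0.121
    = 13.2 × 1.1394 = 15.0406 m/s

15.0 m/s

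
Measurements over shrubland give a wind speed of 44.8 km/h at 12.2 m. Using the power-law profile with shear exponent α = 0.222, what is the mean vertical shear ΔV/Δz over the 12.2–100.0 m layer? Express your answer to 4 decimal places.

Power law: V₂ = V₁ · (z₂/z₁)^α = 44.8 × (8.1967)^0.222 = 71.4671 km/h
ΔV/Δz = (71.4671 − 44.8)/(100.0 − 12.2) = 26.6671/87.8000 = 0.30373 km/h/m

0.3037 km/h/m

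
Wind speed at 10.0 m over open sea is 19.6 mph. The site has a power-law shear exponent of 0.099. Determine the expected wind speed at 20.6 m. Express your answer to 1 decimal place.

Power-law profile: V₂ = V₁ · (z₂/z₁)^α
V₂ = 19.6 × (20.6/10.0)^0.099 = 19.6 × (2.0600)^0.099
    = 19.6 × 1.0742 = 21.0537 mph

21.1 mph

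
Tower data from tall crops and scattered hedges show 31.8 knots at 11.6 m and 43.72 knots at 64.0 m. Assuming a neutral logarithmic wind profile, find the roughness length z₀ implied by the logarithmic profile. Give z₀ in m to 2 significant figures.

Log law: V(z) ∝ ln(z/z₀). With r = V₁/V₂ = 31.8/43.72 = 0.72736,
r · ln(z₂/z₀) = ln(z₁/z₀) ⇒ ln z₀ = (ln z₁ − r·ln z₂)/(1 − r)
ln z₀ = (2.45101 − 0.72736×4.15888) / 0.27264 = -2.1052
z₀ = exp(-2.1052) = 0.1218 m

z₀ ≈ 0.12 m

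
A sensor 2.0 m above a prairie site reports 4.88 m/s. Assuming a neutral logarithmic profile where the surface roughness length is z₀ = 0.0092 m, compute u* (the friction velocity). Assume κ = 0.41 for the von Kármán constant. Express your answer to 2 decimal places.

u* ≈ 0.37 m/s

Log law: V(z) = (u*/κ) · ln(z/z₀) ⇒ u* = κ · V / ln(z/z₀)
u* = 0.41 × 4.88 / ln(2.0/0.0092) = 0.41 × 4.88 / 5.3817
   = 2.0008 / 5.3817 = 0.3718 m/s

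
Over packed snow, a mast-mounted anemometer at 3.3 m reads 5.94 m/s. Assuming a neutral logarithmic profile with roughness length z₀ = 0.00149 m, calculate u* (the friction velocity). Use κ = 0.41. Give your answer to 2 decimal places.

u* ≈ 0.32 m/s

Log law: V(z) = (u*/κ) · ln(z/z₀) ⇒ u* = κ · V / ln(z/z₀)
u* = 0.41 × 5.94 / ln(3.3/0.00149) = 0.41 × 5.94 / 7.7029
   = 2.4354 / 7.7029 = 0.3162 m/s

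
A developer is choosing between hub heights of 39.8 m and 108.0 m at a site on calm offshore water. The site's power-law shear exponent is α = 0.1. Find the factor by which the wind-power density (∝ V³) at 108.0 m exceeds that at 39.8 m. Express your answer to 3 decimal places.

Speed ratio: V_B/V_A = (z_B/z_A)^α = (108.0/39.8)^0.1 = (2.7136)^0.1 = 1.10498
Power-density ratio: P_B/P_A = (V_B/V_A)³ = (1.10498)³ = 1.34916

1.349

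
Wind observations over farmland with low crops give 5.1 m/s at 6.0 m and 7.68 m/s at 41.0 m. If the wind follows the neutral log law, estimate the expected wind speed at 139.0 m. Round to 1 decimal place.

Log law: V ∝ ln(z/z₀). From the pair, with r = V₁/V₂ = 0.66406,
ln z₀ = (ln z₁ − r·ln z₂)/(1 − r) = (1.7918 − 0.66406×3.7136)/0.33594 = -2.0072 → z₀ = 0.1344 m
V₃ = V₁ · ln(z₃/z₀)/ln(z₁/z₀) = 5.1 × 6.9416/3.7989 = 9.3190 m/s

9.3 m/s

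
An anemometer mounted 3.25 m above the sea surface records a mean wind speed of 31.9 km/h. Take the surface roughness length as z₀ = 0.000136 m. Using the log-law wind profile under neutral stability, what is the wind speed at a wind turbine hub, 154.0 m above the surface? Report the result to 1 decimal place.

Log law: V(z) ∝ ln(z/z₀), so V₂/V₁ = ln(z₂/z₀) / ln(z₁/z₀).
ln(154.0/0.000136) = 13.9398, ln(3.25/0.000136) = 10.0815
V₂ = 31.9 × 13.9398/10.0815 = 31.9 × 1.3827 = 44.1085 km/h

44.1 km/h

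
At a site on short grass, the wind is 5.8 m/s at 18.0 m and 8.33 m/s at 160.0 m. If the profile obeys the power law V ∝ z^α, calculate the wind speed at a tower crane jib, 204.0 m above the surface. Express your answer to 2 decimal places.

8.67 m/s

First find α: α = ln(V₂/V₁)/ln(z₂/z₁) = ln(8.33/5.8)/ln(160.0/18.0) = 0.36201/2.18480 = 0.1657
Extrapolate from 160.0 m to 204.0 m: V₃ = 8.33 × (204.0/160.0)^0.1657 = 8.33 × 1.0411 = 8.6722 m/s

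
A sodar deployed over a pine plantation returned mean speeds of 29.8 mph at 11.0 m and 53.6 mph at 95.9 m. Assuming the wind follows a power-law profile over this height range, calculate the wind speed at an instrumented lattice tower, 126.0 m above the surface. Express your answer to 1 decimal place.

First find α: α = ln(V₂/V₁)/ln(z₂/z₁) = ln(53.6/29.8)/ln(95.9/11.0) = 0.58704/2.16541 = 0.2711
Extrapolate from 95.9 m to 126.0 m: V₃ = 53.6 × (126.0/95.9)^0.2711 = 53.6 × 1.0768 = 57.7170 mph

57.7 mph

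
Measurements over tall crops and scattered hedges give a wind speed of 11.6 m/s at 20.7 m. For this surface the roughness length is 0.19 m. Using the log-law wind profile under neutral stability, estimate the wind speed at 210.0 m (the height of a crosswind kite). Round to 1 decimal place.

Log law: V(z) ∝ ln(z/z₀), so V₂/V₁ = ln(z₂/z₀) / ln(z₁/z₀).
ln(210.0/0.19) = 7.0078, ln(20.7/0.19) = 4.6909
V₂ = 11.6 × 7.0078/4.6909 = 11.6 × 1.4939 = 17.3296 m/s

17.3 m/s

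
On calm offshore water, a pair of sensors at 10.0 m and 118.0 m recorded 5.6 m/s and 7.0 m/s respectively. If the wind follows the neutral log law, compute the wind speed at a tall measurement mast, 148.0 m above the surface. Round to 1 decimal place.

Log law: V ∝ ln(z/z₀). From the pair, with r = V₁/V₂ = 0.80000,
ln z₀ = (ln z₁ − r·ln z₂)/(1 − r) = (2.3026 − 0.80000×4.7707)/0.20000 = -7.5698 → z₀ = 0.0005158 m
V₃ = V₁ · ln(z₃/z₀)/ln(z₁/z₀) = 5.6 × 12.5670/9.8724 = 7.1285 m/s

7.1 m/s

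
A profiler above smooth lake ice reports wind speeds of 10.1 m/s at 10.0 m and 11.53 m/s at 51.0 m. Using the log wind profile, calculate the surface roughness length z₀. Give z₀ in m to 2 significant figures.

z₀ ≈ 0.00010 m

Log law: V(z) ∝ ln(z/z₀). With r = V₁/V₂ = 10.1/11.53 = 0.87598,
r · ln(z₂/z₀) = ln(z₁/z₀) ⇒ ln z₀ = (ln z₁ − r·ln z₂)/(1 − r)
ln z₀ = (2.30259 − 0.87598×3.93183) / 0.12402 = -9.2046
z₀ = exp(-9.2046) = 0.0001006 m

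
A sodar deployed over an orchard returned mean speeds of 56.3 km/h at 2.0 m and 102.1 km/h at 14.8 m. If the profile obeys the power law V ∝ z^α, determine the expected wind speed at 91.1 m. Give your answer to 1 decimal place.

175.3 km/h

First find α: α = ln(V₂/V₁)/ln(z₂/z₁) = ln(102.1/56.3)/ln(14.8/2.0) = 0.59526/2.00148 = 0.2974
Extrapolate from 14.8 m to 91.1 m: V₃ = 102.1 × (91.1/14.8)^0.2974 = 102.1 × 1.7168 = 175.2903 km/h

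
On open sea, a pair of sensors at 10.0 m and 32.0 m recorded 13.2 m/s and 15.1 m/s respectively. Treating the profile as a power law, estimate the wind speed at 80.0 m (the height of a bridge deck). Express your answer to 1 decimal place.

16.8 m/s

First find α: α = ln(V₂/V₁)/ln(z₂/z₁) = ln(15.1/13.2)/ln(32.0/10.0) = 0.13448/1.16315 = 0.1156
Extrapolate from 32.0 m to 80.0 m: V₃ = 15.1 × (80.0/32.0)^0.1156 = 15.1 × 1.1118 = 16.7875 m/s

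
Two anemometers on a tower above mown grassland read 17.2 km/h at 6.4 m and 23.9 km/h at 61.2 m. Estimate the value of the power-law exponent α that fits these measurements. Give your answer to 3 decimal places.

Power law: V₂/V₁ = (z₂/z₁)^α ⇒ α = ln(V₂/V₁) / ln(z₂/z₁)
α = ln(23.9/17.2) / ln(61.2/6.4) = ln(1.3895) / ln(9.5625)
  = 0.32897 / 2.25785 = 0.14570

α ≈ 0.146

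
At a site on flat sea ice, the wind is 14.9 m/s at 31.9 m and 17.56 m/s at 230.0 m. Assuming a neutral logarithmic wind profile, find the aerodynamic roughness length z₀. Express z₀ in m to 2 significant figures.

z₀ ≈ 0.00050 m

Log law: V(z) ∝ ln(z/z₀). With r = V₁/V₂ = 14.9/17.56 = 0.84852,
r · ln(z₂/z₀) = ln(z₁/z₀) ⇒ ln z₀ = (ln z₁ − r·ln z₂)/(1 − r)
ln z₀ = (3.46261 − 0.84852×5.43808) / 0.15148 = -7.6030
z₀ = exp(-7.6030) = 0.0004989 m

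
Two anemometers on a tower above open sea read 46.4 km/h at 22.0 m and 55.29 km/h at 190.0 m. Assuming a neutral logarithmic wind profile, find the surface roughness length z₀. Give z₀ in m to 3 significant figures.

Log law: V(z) ∝ ln(z/z₀). With r = V₁/V₂ = 46.4/55.29 = 0.83921,
r · ln(z₂/z₀) = ln(z₁/z₀) ⇒ ln z₀ = (ln z₁ − r·ln z₂)/(1 − r)
ln z₀ = (3.09104 − 0.83921×5.24702) / 0.16079 = -8.1618
z₀ = exp(-8.1618) = 0.0002854 m

z₀ ≈ 0.000285 m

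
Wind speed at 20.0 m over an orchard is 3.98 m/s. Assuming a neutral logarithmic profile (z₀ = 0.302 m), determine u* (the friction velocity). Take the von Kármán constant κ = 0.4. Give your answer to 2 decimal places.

u* ≈ 0.38 m/s

Log law: V(z) = (u*/κ) · ln(z/z₀) ⇒ u* = κ · V / ln(z/z₀)
u* = 0.4 × 3.98 / ln(20.0/0.302) = 0.4 × 3.98 / 4.1931
   = 1.5920 / 4.1931 = 0.3797 m/s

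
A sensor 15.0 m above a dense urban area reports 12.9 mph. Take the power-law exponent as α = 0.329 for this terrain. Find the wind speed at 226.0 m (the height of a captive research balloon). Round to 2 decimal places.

Power-law profile: V₂ = V₁ · (z₂/z₁)^α
V₂ = 12.9 × (226.0/15.0)^0.329 = 12.9 × (15.0667)^0.329
    = 12.9 × 2.4410 = 31.4889 mph

31.49 mph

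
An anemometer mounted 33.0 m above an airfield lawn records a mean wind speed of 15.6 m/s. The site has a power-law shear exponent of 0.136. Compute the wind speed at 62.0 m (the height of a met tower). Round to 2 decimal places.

17.00 m/s

Power-law profile: V₂ = V₁ · (z₂/z₁)^α
V₂ = 15.6 × (62.0/33.0)^0.136 = 15.6 × (1.8788)^0.136
    = 15.6 × 1.0896 = 16.9970 m/s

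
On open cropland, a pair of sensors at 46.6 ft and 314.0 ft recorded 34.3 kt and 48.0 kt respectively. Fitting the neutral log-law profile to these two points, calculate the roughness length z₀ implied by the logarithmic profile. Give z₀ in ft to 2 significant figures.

z₀ ≈ 0.39 ft

Log law: V(z) ∝ ln(z/z₀). With r = V₁/V₂ = 34.3/48.0 = 0.71458,
r · ln(z₂/z₀) = ln(z₁/z₀) ⇒ ln z₀ = (ln z₁ − r·ln z₂)/(1 − r)
ln z₀ = (3.84160 − 0.71458×5.74939) / 0.28542 = -0.9348
z₀ = exp(-0.9348) = 0.3926 ft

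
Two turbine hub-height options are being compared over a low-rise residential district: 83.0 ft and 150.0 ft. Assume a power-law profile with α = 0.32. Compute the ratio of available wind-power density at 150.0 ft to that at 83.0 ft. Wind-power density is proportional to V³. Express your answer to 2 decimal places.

1.76

Speed ratio: V_B/V_A = (z_B/z_A)^α = (150.0/83.0)^0.32 = (1.8072)^0.32 = 1.20849
Power-density ratio: P_B/P_A = (V_B/V_A)³ = (1.20849)³ = 1.76495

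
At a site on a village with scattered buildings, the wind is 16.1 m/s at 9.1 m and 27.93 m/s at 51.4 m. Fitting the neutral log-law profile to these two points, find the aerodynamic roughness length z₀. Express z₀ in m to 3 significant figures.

z₀ ≈ 0.862 m

Log law: V(z) ∝ ln(z/z₀). With r = V₁/V₂ = 16.1/27.93 = 0.57644,
r · ln(z₂/z₀) = ln(z₁/z₀) ⇒ ln z₀ = (ln z₁ − r·ln z₂)/(1 − r)
ln z₀ = (2.20827 − 0.57644×3.93964) / 0.42356 = -0.1480
z₀ = exp(-0.1480) = 0.8624 m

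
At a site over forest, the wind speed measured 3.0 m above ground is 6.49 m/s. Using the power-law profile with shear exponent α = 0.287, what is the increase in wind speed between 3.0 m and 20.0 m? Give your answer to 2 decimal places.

Power law: V₂ = V₁ · (z₂/z₁)^α = 6.49 × (6.6667)^0.287 = 11.1868 m/s
ΔV = 11.1868 − 6.49 = 4.6968 m/s

4.70 m/s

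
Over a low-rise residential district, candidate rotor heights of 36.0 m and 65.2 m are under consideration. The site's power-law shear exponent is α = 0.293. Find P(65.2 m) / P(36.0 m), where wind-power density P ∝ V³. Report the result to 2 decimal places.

Speed ratio: V_B/V_A = (z_B/z_A)^α = (65.2/36.0)^0.293 = (1.8111)^0.293 = 1.19008
Power-density ratio: P_B/P_A = (V_B/V_A)³ = (1.19008)³ = 1.68552

1.69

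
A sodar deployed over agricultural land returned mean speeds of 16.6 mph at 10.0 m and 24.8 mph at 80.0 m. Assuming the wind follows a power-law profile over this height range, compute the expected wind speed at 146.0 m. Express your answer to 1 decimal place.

First find α: α = ln(V₂/V₁)/ln(z₂/z₁) = ln(24.8/16.6)/ln(80.0/10.0) = 0.40144/2.07944 = 0.1931
Extrapolate from 80.0 m to 146.0 m: V₃ = 24.8 × (146.0/80.0)^0.1931 = 24.8 × 1.1231 = 27.8541 mph

27.9 mph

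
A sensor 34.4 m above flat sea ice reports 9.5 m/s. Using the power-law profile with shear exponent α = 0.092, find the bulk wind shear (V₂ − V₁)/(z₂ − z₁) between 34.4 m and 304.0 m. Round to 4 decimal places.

0.0078 m/s/m

Power law: V₂ = V₁ · (z₂/z₁)^α = 9.5 × (8.8372)^0.092 = 11.6087 m/s
ΔV/Δz = (11.6087 − 9.5)/(304.0 − 34.4) = 2.1087/269.6000 = 0.00782 m/s/m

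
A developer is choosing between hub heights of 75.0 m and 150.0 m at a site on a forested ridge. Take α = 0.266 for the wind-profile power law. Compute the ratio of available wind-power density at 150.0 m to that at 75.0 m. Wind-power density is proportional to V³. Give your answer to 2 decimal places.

1.74

Speed ratio: V_B/V_A = (z_B/z_A)^α = (150.0/75.0)^0.266 = (2.0000)^0.266 = 1.20247
Power-density ratio: P_B/P_A = (V_B/V_A)³ = (1.20247)³ = 1.73869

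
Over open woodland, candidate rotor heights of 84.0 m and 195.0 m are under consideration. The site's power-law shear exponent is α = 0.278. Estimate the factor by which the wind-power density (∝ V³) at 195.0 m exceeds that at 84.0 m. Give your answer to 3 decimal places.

Speed ratio: V_B/V_A = (z_B/z_A)^α = (195.0/84.0)^0.278 = (2.3214)^0.278 = 1.26380
Power-density ratio: P_B/P_A = (V_B/V_A)³ = (1.26380)³ = 2.01855

2.019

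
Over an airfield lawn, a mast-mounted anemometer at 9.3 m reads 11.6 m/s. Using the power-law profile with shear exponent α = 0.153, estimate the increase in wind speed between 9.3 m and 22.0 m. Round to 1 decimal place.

Power law: V₂ = V₁ · (z₂/z₁)^α = 11.6 × (2.3656)^0.153 = 13.2334 m/s
ΔV = 13.2334 − 11.6 = 1.6334 m/s

1.6 m/s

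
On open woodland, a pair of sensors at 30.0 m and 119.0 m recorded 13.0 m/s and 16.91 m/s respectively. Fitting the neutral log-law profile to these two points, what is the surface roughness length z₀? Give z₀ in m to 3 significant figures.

z₀ ≈ 0.307 m

Log law: V(z) ∝ ln(z/z₀). With r = V₁/V₂ = 13.0/16.91 = 0.76878,
r · ln(z₂/z₀) = ln(z₁/z₀) ⇒ ln z₀ = (ln z₁ − r·ln z₂)/(1 − r)
ln z₀ = (3.40120 − 0.76878×4.77912) / 0.23122 = -1.1801
z₀ = exp(-1.1801) = 0.3072 m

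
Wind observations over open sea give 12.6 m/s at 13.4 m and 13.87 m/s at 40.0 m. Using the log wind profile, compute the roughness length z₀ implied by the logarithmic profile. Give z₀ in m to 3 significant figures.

Log law: V(z) ∝ ln(z/z₀). With r = V₁/V₂ = 12.6/13.87 = 0.90844,
r · ln(z₂/z₀) = ln(z₁/z₀) ⇒ ln z₀ = (ln z₁ − r·ln z₂)/(1 − r)
ln z₀ = (2.59525 − 0.90844×3.68888) / 0.09156 = -8.2549
z₀ = exp(-8.2549) = 0.0002600 m

z₀ ≈ 0.000260 m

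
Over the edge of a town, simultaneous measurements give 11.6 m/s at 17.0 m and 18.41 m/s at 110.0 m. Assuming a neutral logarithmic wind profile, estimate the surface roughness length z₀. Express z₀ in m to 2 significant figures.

z₀ ≈ 0.71 m

Log law: V(z) ∝ ln(z/z₀). With r = V₁/V₂ = 11.6/18.41 = 0.63009,
r · ln(z₂/z₀) = ln(z₁/z₀) ⇒ ln z₀ = (ln z₁ − r·ln z₂)/(1 − r)
ln z₀ = (2.83321 − 0.63009×4.70048) / 0.36991 = -0.3474
z₀ = exp(-0.3474) = 0.7065 m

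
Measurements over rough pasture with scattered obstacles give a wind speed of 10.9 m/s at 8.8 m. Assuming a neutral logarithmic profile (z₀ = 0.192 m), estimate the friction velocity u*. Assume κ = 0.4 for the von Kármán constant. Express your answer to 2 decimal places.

Log law: V(z) = (u*/κ) · ln(z/z₀) ⇒ u* = κ · V / ln(z/z₀)
u* = 0.4 × 10.9 / ln(8.8/0.192) = 0.4 × 10.9 / 3.8250
   = 4.3600 / 3.8250 = 1.1399 m/s

u* ≈ 1.14 m/s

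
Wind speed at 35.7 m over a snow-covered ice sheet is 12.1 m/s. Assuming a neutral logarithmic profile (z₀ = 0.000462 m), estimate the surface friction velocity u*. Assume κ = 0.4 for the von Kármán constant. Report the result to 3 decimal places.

Log law: V(z) = (u*/κ) · ln(z/z₀) ⇒ u* = κ · V / ln(z/z₀)
u* = 0.4 × 12.1 / ln(35.7/0.000462) = 0.4 × 12.1 / 11.2551
   = 4.8400 / 11.2551 = 0.4300 m/s

u* ≈ 0.430 m/s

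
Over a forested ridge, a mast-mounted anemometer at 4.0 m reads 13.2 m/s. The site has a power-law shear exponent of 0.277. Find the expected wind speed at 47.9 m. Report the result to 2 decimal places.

26.26 m/s

Power-law profile: V₂ = V₁ · (z₂/z₁)^α
V₂ = 13.2 × (47.9/4.0)^0.277 = 13.2 × (11.9750)^0.277
    = 13.2 × 1.9892 = 26.2577 m/s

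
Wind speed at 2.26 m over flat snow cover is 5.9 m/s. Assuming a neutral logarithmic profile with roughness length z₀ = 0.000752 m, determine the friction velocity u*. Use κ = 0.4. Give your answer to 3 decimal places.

Log law: V(z) = (u*/κ) · ln(z/z₀) ⇒ u* = κ · V / ln(z/z₀)
u* = 0.4 × 5.9 / ln(2.26/0.000752) = 0.4 × 5.9 / 8.0081
   = 2.3600 / 8.0081 = 0.2947 m/s

u* ≈ 0.295 m/s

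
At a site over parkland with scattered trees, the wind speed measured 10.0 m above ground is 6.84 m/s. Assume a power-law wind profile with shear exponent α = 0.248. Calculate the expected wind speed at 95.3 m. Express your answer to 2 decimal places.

Power-law profile: V₂ = V₁ · (z₂/z₁)^α
V₂ = 6.84 × (95.3/10.0)^0.248 = 6.84 × (9.5300)^0.248
    = 6.84 × 1.7491 = 11.9639 m/s

11.96 m/s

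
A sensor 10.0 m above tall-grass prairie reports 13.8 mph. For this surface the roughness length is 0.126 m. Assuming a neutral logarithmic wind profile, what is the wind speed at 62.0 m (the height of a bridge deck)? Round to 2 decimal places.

19.56 mph

Log law: V(z) ∝ ln(z/z₀), so V₂/V₁ = ln(z₂/z₀) / ln(z₁/z₀).
ln(62.0/0.126) = 6.1986, ln(10.0/0.126) = 4.3741
V₂ = 13.8 × 6.1986/4.3741 = 13.8 × 1.4171 = 19.5564 mph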